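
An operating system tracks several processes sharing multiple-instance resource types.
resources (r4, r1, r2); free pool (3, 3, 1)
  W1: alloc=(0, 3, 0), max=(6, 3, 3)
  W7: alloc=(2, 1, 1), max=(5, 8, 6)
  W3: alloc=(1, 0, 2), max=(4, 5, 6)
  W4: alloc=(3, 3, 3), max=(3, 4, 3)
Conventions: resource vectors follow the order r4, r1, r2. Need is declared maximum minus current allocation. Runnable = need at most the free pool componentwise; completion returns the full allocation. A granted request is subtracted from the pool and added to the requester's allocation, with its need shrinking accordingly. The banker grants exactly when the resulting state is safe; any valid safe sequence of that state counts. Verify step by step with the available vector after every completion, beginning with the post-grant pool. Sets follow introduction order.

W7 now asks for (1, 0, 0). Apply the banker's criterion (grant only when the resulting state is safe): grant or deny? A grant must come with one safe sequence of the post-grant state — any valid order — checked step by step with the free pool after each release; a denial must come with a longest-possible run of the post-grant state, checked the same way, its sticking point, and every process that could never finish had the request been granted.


GRANT. The post-grant state is safe; one safe sequence: W4, W3, W1, W7.
Key observation: the transfer keeps a workable pool ((2, 3, 1)); W4 starts the safe sequence.
Step-by-step check of the post-grant state:
  pool = (2, 3, 1)
  W4 needs (0, 1, 0) <= (2, 3, 1) -> finishes; pool += (3, 3, 3) = (5, 6, 4)
  W3 needs (3, 5, 4) <= (5, 6, 4) -> finishes; pool += (1, 0, 2) = (6, 6, 6)
  W1 needs (6, 0, 3) <= (6, 6, 6) -> finishes; pool += (0, 3, 0) = (6, 9, 6)
  W7 needs (2, 7, 5) <= (6, 9, 6) -> finishes; pool += (3, 1, 1) = (9, 10, 7)


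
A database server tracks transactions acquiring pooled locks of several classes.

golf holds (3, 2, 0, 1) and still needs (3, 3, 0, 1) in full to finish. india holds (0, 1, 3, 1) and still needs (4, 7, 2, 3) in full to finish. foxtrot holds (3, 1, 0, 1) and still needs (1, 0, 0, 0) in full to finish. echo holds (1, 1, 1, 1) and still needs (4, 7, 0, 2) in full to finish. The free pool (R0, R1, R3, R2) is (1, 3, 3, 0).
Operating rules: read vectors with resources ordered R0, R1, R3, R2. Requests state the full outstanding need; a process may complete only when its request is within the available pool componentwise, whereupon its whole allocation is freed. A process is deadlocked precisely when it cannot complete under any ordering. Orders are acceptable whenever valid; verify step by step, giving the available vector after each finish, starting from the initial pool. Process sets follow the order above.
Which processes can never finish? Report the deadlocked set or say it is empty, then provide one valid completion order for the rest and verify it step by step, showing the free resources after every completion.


Deadlocked set: india and echo.
Key observation: the pool after foxtrot, golf is (7, 6, 3, 2); every surviving request exceeds it in R1, so progress ends there.
A valid finishing order for the others: foxtrot, golf. Check, step by step:
  pool = (1, 3, 3, 0)
  run foxtrot (needs (1, 0, 0, 0), free (1, 3, 3, 0)); after release of (3, 1, 0, 1) the pool is (4, 4, 3, 1)
  run golf (needs (3, 3, 0, 1), free (4, 4, 3, 1)); after release of (3, 2, 0, 1) the pool is (7, 6, 3, 2)
The stuck group stays short no matter what:
  india still needs (4, 7, 2, 3) but only (7, 6, 3, 2) is free — short on R1 and R2
  echo still needs (4, 7, 0, 2) but only (7, 6, 3, 2) is free — short on R1


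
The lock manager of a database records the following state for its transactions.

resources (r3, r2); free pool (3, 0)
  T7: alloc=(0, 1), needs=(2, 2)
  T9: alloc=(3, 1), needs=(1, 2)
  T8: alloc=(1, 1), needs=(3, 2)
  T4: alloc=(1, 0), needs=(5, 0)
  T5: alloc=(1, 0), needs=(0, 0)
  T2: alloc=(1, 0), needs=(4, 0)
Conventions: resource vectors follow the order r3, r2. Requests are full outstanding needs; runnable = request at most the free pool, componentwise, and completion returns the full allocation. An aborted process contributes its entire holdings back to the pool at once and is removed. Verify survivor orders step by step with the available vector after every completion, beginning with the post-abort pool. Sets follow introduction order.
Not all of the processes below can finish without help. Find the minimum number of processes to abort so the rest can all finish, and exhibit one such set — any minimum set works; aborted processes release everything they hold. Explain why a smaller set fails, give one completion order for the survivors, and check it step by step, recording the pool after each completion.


Minimum abort set: T7 and T9.
Key observation: the deadlocked T8 becomes finishable only because T7 and T9 released (3, 2); it completes at step 1 below.
Minimality, checking each single-abort alternative: T7 alone leaves T9 blocked (short on r2); T9 alone leaves T7 blocked (short on r2); T8 alone leaves T7 blocked (short on r2); T4 alone leaves T7 blocked (short on r2); T5 alone leaves T7 blocked (short on r2); T2 alone leaves T7 blocked (short on r2).
Survivors finish in the order: T8, T4, T2, T5. Check, step by step (pool after the aborts first):
  pool = (6, 2)
  T8: need (3, 2) fits (6, 2); releases (1, 1), pool now (7, 3)
  T4: need (5, 0) fits (7, 3); releases (1, 0), pool now (8, 3)
  T2: need (4, 0) fits (8, 3); releases (1, 0), pool now (9, 3)
  T5: need (0, 0) fits (9, 3); releases (1, 0), pool now (10, 3)


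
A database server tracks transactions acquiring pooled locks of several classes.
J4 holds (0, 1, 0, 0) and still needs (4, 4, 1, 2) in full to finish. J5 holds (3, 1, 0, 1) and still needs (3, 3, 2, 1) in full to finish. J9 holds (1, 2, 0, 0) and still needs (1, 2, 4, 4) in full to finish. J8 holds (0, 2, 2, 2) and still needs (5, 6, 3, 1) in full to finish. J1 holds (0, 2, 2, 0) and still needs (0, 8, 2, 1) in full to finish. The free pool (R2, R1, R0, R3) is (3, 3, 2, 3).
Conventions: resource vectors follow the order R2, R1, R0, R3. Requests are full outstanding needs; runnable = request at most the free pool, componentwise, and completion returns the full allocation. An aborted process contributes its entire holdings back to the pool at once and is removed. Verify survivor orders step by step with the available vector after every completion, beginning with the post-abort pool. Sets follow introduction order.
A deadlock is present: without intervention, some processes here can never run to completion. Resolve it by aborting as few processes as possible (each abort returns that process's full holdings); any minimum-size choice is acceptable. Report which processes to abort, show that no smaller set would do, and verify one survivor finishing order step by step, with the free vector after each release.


The answer: abort J8.
Key observation: aborting J8 returns (0, 2, 2, 2), and J9 — hopeless before — runs at step 1 with the returned capacity in the pool.
Why nothing smaller works: aborting no one leaves the state deadlocked as given.
One survivor order: J9, J4, J1, J5. Step-by-step check (post-abort pool first):
  pool = (3, 5, 4, 5)
  J9: need (1, 2, 4, 4) fits (3, 5, 4, 5); releases (1, 2, 0, 0), pool now (4, 7, 4, 5)
  J4: need (4, 4, 1, 2) fits (4, 7, 4, 5); releases (0, 1, 0, 0), pool now (4, 8, 4, 5)
  J1: need (0, 8, 2, 1) fits (4, 8, 4, 5); releases (0, 2, 2, 0), pool now (4, 10, 6, 5)
  J5: need (3, 3, 2, 1) fits (4, 10, 6, 5); releases (3, 1, 0, 1), pool now (7, 11, 6, 6)


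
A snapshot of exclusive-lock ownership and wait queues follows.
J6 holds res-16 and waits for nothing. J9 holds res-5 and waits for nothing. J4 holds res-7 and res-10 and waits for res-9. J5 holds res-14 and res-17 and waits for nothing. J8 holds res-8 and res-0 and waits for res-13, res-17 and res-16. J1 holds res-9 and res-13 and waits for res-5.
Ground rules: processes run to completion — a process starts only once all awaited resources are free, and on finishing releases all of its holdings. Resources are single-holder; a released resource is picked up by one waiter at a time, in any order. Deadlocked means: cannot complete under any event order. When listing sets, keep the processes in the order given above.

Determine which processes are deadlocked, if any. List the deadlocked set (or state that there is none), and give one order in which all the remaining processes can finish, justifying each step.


Nothing here is deadlocked.
Key observation: the wait graph is acyclic; completion cascades from the unblocked processes through everyone else.
The rest can finish in the order J9, J6, J1, J4, J5, J8.
Walking it through:
  J9 waits on nothing -> runs at once and releases res-5
  J6 waits on nothing -> runs at once and releases res-16
  run J1 (all its waits — res-5 — are resolved); releases res-9 and res-13
  run J4 (all its waits — res-9 — are resolved); releases res-7 and res-10
  J5 waits on nothing -> runs at once and releases res-14 and res-17
  run J8 (all its waits — res-13, res-17 and res-16 — are resolved); releases res-8 and res-0


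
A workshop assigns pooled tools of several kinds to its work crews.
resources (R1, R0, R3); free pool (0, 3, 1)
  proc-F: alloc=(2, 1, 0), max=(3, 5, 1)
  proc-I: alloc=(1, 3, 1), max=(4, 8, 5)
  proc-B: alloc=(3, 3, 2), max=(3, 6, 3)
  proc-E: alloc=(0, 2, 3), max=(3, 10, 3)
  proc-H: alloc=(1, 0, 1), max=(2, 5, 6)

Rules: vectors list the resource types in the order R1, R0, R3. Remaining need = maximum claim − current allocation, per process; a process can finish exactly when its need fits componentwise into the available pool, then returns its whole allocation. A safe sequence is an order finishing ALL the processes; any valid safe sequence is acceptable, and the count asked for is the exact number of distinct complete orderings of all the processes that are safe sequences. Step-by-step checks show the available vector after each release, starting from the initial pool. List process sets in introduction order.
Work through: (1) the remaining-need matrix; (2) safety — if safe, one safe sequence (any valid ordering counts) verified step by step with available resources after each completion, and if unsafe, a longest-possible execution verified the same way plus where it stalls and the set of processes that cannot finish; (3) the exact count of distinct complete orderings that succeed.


(1) Outstanding need per process (order R1, R0, R3):
  proc-F: (1, 4, 1)
  proc-I: (3, 5, 4)
  proc-B: (0, 3, 1)
  proc-E: (3, 8, 0)
  proc-H: (1, 5, 5)
(2) UNSAFE.
Key observation: after proc-B, proc-F the pool peaks at (5, 7, 3), and each blocked process is short somewhere: proc-I on R3; proc-E on R0; proc-H on R3.
A maximal execution: proc-B, proc-F — then nothing else fits. Verifying each step:
  pool = (0, 3, 1)
  proc-B needs (0, 3, 1) <= (0, 3, 1) -> finishes; pool += (3, 3, 2) = (3, 6, 3)
  proc-F needs (1, 4, 1) <= (3, 6, 3) -> finishes; pool += (2, 1, 0) = (5, 7, 3)
  proc-I still needs (3, 5, 4) but only (5, 7, 3) is free — short on R3
  proc-E still needs (3, 8, 0) but only (5, 7, 3) is free — short on R0
  proc-H still needs (1, 5, 5) but only (5, 7, 3) is free — short on R3
Never able to finish: proc-I, proc-E and proc-H.
(3) The exact count: 0 of the possible complete orderings are safe sequences.


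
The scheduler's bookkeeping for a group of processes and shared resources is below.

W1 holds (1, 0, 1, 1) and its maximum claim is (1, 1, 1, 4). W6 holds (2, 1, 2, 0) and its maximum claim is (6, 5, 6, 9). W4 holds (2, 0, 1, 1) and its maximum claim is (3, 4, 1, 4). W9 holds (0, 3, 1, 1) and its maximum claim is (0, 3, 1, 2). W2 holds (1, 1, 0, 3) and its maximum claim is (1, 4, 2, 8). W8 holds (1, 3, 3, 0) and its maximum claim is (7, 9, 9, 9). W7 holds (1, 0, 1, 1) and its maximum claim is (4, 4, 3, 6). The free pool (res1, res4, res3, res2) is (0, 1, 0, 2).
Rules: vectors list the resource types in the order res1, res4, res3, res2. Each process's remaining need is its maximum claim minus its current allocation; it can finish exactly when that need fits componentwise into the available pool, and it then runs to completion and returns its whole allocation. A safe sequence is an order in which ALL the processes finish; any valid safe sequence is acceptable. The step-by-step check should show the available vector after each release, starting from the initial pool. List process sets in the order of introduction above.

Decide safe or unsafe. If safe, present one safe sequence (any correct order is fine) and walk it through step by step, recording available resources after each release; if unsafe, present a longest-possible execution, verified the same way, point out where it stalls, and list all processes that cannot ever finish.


SAFE. One safe sequence: W9, W1, W4, W2, W7, W6, W8.
Key observation: the order's first zero-slack moment is W1 ((0, 1, 0, 3) needed, (0, 4, 1, 3) free — a requested resource with nothing to spare).
Walking it through:
  pool = (0, 1, 0, 2)
  run W9 (needs (0, 0, 0, 1), free (0, 1, 0, 2)); after release of (0, 3, 1, 1) the pool is (0, 4, 1, 3)
  run W1 (needs (0, 1, 0, 3), free (0, 4, 1, 3)); after release of (1, 0, 1, 1) the pool is (1, 4, 2, 4)
  run W4 (needs (1, 4, 0, 3), free (1, 4, 2, 4)); after release of (2, 0, 1, 1) the pool is (3, 4, 3, 5)
  run W2 (needs (0, 3, 2, 5), free (3, 4, 3, 5)); after release of (1, 1, 0, 3) the pool is (4, 5, 3, 8)
  run W7 (needs (3, 4, 2, 5), free (4, 5, 3, 8)); after release of (1, 0, 1, 1) the pool is (5, 5, 4, 9)
  run W6 (needs (4, 4, 4, 9), free (5, 5, 4, 9)); after release of (2, 1, 2, 0) the pool is (7, 6, 6, 9)
  run W8 (needs (6, 6, 6, 9), free (7, 6, 6, 9)); after release of (1, 3, 3, 0) the pool is (8, 9, 9, 9)


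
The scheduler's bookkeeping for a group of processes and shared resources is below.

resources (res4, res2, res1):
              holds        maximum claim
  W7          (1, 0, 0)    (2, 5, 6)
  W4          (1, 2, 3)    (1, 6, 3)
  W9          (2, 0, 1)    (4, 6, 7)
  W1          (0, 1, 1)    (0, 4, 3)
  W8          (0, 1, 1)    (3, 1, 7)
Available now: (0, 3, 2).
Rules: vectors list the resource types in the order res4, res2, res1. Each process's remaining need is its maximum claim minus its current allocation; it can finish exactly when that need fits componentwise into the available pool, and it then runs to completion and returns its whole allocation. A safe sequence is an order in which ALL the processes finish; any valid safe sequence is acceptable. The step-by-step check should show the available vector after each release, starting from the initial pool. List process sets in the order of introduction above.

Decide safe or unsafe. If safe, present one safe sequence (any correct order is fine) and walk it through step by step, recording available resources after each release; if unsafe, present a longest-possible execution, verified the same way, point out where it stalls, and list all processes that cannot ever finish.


The state is SAFE; one workable sequence: W1, W4, W7, W9, W8.
Key observation: reading the order forward, W1 is the first process whose need (0, 3, 2) meets the free pool (0, 3, 2) exactly on a resource it requests.
Verifying each step:
  pool = (0, 3, 2)
  W1 needs (0, 3, 2) <= (0, 3, 2) -> finishes; pool += (0, 1, 1) = (0, 4, 3)
  W4 needs (0, 4, 0) <= (0, 4, 3) -> finishes; pool += (1, 2, 3) = (1, 6, 6)
  W7 needs (1, 5, 6) <= (1, 6, 6) -> finishes; pool += (1, 0, 0) = (2, 6, 6)
  W9 needs (2, 6, 6) <= (2, 6, 6) -> finishes; pool += (2, 0, 1) = (4, 6, 7)
  W8 needs (3, 0, 6) <= (4, 6, 7) -> finishes; pool += (0, 1, 1) = (4, 7, 8)


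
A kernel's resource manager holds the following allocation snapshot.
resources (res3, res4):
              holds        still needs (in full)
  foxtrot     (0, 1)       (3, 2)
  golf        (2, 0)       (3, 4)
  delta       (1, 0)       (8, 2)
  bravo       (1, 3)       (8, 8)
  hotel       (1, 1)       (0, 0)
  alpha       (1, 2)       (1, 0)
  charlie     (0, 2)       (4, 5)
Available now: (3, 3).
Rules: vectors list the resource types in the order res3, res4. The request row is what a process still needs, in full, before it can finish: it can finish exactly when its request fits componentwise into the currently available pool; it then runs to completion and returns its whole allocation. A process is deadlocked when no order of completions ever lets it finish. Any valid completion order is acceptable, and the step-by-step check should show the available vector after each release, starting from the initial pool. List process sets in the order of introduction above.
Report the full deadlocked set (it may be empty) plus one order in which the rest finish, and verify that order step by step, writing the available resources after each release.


The deadlocked set is delta and bravo.
Key observation: res3 is the bottleneck — with hotel, alpha, golf, charlie, foxtrot done the pool holds (7, 9), short of every remaining need.
The rest can finish in the order hotel, alpha, golf, charlie, foxtrot. Check, step by step:
  pool = (3, 3)
  run hotel (needs (0, 0), free (3, 3)); after release of (1, 1) the pool is (4, 4)
  run alpha (needs (1, 0), free (4, 4)); after release of (1, 2) the pool is (5, 6)
  run golf (needs (3, 4), free (5, 6)); after release of (2, 0) the pool is (7, 6)
  run charlie (needs (4, 5), free (7, 6)); after release of (0, 2) the pool is (7, 8)
  run foxtrot (needs (3, 2), free (7, 8)); after release of (0, 1) the pool is (7, 9)
The stuck group stays short no matter what:
  delta still needs (8, 2) but only (7, 9) is free — short on res3
  bravo still needs (8, 8) but only (7, 9) is free — short on res3


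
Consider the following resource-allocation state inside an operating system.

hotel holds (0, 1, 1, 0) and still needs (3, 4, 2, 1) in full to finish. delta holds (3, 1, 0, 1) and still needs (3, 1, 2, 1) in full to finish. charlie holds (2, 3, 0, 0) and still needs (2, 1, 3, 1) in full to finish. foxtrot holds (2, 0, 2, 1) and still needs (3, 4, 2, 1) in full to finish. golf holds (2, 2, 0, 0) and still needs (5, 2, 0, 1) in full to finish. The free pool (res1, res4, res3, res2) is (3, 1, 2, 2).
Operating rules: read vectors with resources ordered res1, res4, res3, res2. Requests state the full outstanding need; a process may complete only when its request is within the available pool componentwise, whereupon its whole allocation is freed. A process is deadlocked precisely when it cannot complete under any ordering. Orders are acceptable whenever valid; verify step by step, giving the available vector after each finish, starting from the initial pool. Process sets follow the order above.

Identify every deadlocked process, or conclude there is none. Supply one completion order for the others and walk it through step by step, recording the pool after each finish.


The deadlocked set is empty.
Key observation: beginning at delta, releases accumulate fast enough that every process eventually fits.
A valid finishing order for the others: delta, golf, hotel, foxtrot, charlie. Verifying each step:
  pool = (3, 1, 2, 2)
  delta needs (3, 1, 2, 1) <= (3, 1, 2, 2) -> finishes; pool += (3, 1, 0, 1) = (6, 2, 2, 3)
  golf needs (5, 2, 0, 1) <= (6, 2, 2, 3) -> finishes; pool += (2, 2, 0, 0) = (8, 4, 2, 3)
  hotel needs (3, 4, 2, 1) <= (8, 4, 2, 3) -> finishes; pool += (0, 1, 1, 0) = (8, 5, 3, 3)
  foxtrot needs (3, 4, 2, 1) <= (8, 5, 3, 3) -> finishes; pool += (2, 0, 2, 1) = (10, 5, 5, 4)
  charlie needs (2, 1, 3, 1) <= (10, 5, 5, 4) -> finishes; pool += (2, 3, 0, 0) = (12, 8, 5, 4)


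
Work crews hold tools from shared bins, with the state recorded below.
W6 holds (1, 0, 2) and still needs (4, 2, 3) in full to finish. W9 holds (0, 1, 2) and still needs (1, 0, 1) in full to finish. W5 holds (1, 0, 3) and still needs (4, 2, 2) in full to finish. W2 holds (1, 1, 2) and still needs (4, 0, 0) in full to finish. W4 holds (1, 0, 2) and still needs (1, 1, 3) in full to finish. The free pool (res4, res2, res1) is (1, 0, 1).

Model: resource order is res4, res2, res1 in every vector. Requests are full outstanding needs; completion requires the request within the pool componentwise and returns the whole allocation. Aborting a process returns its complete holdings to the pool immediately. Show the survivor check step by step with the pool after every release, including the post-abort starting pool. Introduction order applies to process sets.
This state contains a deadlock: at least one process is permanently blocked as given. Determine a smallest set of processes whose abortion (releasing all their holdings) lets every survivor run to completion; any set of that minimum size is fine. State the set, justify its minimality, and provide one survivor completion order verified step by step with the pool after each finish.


The answer: abort W6 and W5.
Key observation: aborting W6 and W5 returns (2, 0, 5), and W2 — hopeless before — runs at step 3 with the returned capacity in the pool.
No one abort is enough; case by case: W6 alone leaves W5 blocked (short on res4 and res2); W9 alone leaves W6 blocked (short on res4 and res2); W5 alone leaves W6 blocked (short on res4 and res2); W2 alone leaves W6 blocked (short on res4); W4 alone leaves W6 blocked (short on res4 and res2).
The survivors complete as W9, W4, W2. Walking it through (starting from the post-abort pool):
  pool = (3, 0, 6)
  run W9 (needs (1, 0, 1), free (3, 0, 6)); after release of (0, 1, 2) the pool is (3, 1, 8)
  run W4 (needs (1, 1, 3), free (3, 1, 8)); after release of (1, 0, 2) the pool is (4, 1, 10)
  run W2 (needs (4, 0, 0), free (4, 1, 10)); after release of (1, 1, 2) the pool is (5, 2, 12)


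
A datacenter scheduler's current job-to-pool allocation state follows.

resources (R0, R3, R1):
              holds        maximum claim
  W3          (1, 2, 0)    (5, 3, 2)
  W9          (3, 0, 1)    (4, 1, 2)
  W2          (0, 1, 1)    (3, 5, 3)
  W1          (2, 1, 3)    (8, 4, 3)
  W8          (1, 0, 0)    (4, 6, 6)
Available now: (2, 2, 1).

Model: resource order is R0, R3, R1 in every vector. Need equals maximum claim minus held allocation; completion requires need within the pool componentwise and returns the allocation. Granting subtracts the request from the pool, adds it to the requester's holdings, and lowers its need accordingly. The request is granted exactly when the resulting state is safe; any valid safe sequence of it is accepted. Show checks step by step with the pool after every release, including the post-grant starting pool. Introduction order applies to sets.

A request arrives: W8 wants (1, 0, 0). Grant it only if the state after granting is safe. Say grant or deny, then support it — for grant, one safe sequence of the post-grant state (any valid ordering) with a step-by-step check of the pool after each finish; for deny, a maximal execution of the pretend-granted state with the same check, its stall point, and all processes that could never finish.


DENY. Granting would leave the state unsafe.
Key observation: after W9, W3, W2 the pool peaks at (5, 5, 3), and each blocked process is short somewhere: W1 on R0; W8 on R3, R1.
On the post-grant state, W9, W3, W2 is a maximal run — nothing extends it. Check, step by step:
  pool = (1, 2, 1)
  W9 needs (1, 1, 1) <= (1, 2, 1) -> finishes; pool += (3, 0, 1) = (4, 2, 2)
  W3 needs (4, 1, 2) <= (4, 2, 2) -> finishes; pool += (1, 2, 0) = (5, 4, 2)
  W2 needs (3, 4, 2) <= (5, 4, 2) -> finishes; pool += (0, 1, 1) = (5, 5, 3)
  W1 cannot run: need (6, 3, 0) vs free (5, 5, 3) (insufficient R0)
  W8 cannot run: need (2, 6, 6) vs free (5, 5, 3) (insufficient R3 and R1)
Had the request been granted, W1 and W8 could never finish.


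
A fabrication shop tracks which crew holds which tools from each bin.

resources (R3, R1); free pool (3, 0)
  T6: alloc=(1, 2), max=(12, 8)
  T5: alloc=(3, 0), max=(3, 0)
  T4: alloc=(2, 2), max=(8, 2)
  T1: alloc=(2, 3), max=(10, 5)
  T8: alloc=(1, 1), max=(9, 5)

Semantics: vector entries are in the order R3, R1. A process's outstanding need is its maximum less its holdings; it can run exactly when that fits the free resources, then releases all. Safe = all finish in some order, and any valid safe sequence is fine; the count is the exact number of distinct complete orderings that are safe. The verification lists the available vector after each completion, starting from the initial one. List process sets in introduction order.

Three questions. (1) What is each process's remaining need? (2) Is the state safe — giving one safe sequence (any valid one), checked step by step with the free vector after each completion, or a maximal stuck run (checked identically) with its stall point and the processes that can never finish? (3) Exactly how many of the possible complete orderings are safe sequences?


(1) Remaining need (order R3, R1):
  T6: (11, 6)
  T5: (0, 0)
  T4: (6, 0)
  T1: (8, 2)
  T8: (8, 4)
(2) SAFE, for example via the order T5, T4, T1, T8, T6.
Key observation: reading the order forward, T4 is the first process whose need (6, 0) meets the free pool (6, 0) exactly on a resource it requests.
Step-by-step check:
  pool = (3, 0)
  T5 needs (0, 0) <= (3, 0) -> finishes; pool += (3, 0) = (6, 0)
  T4 needs (6, 0) <= (6, 0) -> finishes; pool += (2, 2) = (8, 2)
  T1 needs (8, 2) <= (8, 2) -> finishes; pool += (2, 3) = (10, 5)
  T8 needs (8, 4) <= (10, 5) -> finishes; pool += (1, 1) = (11, 6)
  T6 needs (11, 6) <= (11, 6) -> finishes; pool += (1, 2) = (12, 8)
(3) Precisely 1 of the possible complete orderings is a safe sequence.


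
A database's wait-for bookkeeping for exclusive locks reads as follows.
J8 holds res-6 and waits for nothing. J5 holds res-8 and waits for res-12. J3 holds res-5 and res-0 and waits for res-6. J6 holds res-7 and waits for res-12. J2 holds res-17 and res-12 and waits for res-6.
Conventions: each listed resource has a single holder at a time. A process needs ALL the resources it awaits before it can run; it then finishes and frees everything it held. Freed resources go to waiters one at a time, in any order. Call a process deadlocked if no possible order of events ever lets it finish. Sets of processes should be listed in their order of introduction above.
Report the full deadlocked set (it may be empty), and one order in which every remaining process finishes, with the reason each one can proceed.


No process is deadlocked.
Key observation: the waits form no ring: some process can always run, and its releases unblock the others one by one.
One completion order for the rest: J8, J2, J6, J3, J5.
Verifying each step:
  run J8 (it waits on nothing); releases res-6
  run J2 (all its waits — res-6 — are resolved); releases res-17 and res-12
  run J6 (all its waits — res-12 — are resolved); releases res-7
  run J3 (all its waits — res-6 — are resolved); releases res-5 and res-0
  run J5 (all its waits — res-12 — are resolved); releases res-8


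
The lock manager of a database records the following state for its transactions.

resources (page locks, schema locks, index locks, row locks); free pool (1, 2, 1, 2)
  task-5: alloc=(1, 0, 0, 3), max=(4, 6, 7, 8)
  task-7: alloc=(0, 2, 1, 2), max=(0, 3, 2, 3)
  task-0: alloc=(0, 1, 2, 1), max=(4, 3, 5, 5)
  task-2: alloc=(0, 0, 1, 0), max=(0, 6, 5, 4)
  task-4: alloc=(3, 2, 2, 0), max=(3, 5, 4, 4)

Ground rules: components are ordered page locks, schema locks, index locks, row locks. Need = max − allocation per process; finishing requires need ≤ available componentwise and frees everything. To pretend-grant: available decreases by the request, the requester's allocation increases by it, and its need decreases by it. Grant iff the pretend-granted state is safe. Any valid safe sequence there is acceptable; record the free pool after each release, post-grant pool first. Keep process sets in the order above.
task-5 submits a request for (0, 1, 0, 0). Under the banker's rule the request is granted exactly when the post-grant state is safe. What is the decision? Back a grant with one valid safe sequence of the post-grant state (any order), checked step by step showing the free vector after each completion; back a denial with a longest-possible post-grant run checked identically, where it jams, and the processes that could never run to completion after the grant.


GRANT. The post-grant state is safe; one safe sequence: task-7, task-4, task-0, task-2, task-5.
Key observation: after the grant the pool drops to (1, 1, 1, 2), which still lets task-7 finish first and unwind the rest.
Step-by-step check of the post-grant state:
  pool = (1, 1, 1, 2)
  task-7: need (0, 1, 1, 1) fits (1, 1, 1, 2); releases (0, 2, 1, 2), pool now (1, 3, 2, 4)
  task-4: need (0, 3, 2, 4) fits (1, 3, 2, 4); releases (3, 2, 2, 0), pool now (4, 5, 4, 4)
  task-0: need (4, 2, 3, 4) fits (4, 5, 4, 4); releases (0, 1, 2, 1), pool now (4, 6, 6, 5)
  task-2: need (0, 6, 4, 4) fits (4, 6, 6, 5); releases (0, 0, 1, 0), pool now (4, 6, 7, 5)
  task-5: need (3, 5, 7, 5) fits (4, 6, 7, 5); releases (1, 1, 0, 3), pool now (5, 7, 7, 8)


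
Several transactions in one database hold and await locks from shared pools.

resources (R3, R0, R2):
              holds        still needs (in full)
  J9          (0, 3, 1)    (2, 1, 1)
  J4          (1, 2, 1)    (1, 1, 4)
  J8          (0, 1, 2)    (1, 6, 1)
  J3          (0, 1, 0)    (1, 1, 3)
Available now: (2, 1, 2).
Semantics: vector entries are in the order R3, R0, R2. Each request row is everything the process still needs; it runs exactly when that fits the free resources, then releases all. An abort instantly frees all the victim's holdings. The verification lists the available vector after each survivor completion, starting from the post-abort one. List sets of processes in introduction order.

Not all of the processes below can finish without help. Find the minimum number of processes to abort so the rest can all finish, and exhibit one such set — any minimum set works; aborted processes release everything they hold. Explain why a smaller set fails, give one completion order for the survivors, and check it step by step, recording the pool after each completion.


The answer: abort J4.
Key observation: J8 was stuck for good until J4 gave back (1, 2, 1); in the order shown it finishes at step 3.
Why nothing smaller works: aborting no one leaves the state deadlocked as given.
Survivors finish in the order: J9, J3, J8. Verifying each step (pool after the aborts first):
  pool = (3, 3, 3)
  J9 needs (2, 1, 1) <= (3, 3, 3) -> finishes; pool += (0, 3, 1) = (3, 6, 4)
  J3 needs (1, 1, 3) <= (3, 6, 4) -> finishes; pool += (0, 1, 0) = (3, 7, 4)
  J8 needs (1, 6, 1) <= (3, 7, 4) -> finishes; pool += (0, 1, 2) = (3, 8, 6)


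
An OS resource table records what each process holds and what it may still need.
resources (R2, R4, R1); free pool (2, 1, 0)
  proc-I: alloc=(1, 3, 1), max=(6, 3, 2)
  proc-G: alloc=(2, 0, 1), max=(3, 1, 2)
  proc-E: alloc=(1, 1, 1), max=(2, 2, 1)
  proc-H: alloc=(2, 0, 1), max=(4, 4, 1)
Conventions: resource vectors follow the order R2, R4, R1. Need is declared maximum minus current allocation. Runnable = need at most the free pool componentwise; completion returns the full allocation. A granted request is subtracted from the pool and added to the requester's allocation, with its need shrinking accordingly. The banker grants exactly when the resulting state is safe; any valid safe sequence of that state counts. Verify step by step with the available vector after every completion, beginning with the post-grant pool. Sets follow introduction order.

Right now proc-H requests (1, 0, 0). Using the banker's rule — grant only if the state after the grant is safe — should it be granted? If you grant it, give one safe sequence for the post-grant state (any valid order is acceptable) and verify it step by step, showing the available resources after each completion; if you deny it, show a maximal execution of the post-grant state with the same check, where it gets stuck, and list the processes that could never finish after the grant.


DENY. Granting would leave the state unsafe.
Key observation: after proc-E, proc-G the pool peaks at (4, 2, 2), and each blocked process is short somewhere: proc-I on R2; proc-H on R4.
After a pretend grant, a maximal execution: proc-E, proc-G — then nothing else fits. Verifying each step:
  pool = (1, 1, 0)
  proc-E needs (1, 1, 0) <= (1, 1, 0) -> finishes; pool += (1, 1, 1) = (2, 2, 1)
  proc-G needs (1, 1, 1) <= (2, 2, 1) -> finishes; pool += (2, 0, 1) = (4, 2, 2)
  proc-I still needs (5, 0, 1) but only (4, 2, 2) is free — short on R2
  proc-H still needs (1, 4, 0) but only (4, 2, 2) is free — short on R4
Processes that could never finish after the grant: proc-I and proc-H.


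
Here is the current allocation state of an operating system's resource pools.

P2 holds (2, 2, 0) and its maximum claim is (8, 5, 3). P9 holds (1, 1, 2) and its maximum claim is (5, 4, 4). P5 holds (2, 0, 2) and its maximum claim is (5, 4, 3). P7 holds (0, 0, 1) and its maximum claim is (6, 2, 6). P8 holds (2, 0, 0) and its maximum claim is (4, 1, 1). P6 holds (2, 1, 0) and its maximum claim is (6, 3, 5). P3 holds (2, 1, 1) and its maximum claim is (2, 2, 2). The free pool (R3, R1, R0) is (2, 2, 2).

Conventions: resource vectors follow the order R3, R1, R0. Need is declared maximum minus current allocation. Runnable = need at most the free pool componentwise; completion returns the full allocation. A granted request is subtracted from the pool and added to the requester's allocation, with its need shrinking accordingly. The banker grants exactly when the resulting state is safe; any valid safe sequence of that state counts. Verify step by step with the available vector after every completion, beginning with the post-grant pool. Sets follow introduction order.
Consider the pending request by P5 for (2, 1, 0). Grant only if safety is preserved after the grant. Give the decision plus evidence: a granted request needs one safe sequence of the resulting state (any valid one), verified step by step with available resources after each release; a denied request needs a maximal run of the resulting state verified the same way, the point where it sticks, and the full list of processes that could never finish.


DENY — the pretend-granted state is unsafe.
Key observation: after P3, P8 the pool peaks at (4, 2, 3), and each blocked process is short somewhere: P2 on R3, R1; P9 on R1; P5 on R1; P7 on R3, R0; P6 on R0.
On the post-grant state, P3, P8 is a maximal run — nothing extends it. Step-by-step check:
  pool = (0, 1, 2)
  run P3 (needs (0, 1, 1), free (0, 1, 2)); after release of (2, 1, 1) the pool is (2, 2, 3)
  run P8 (needs (2, 1, 1), free (2, 2, 3)); after release of (2, 0, 0) the pool is (4, 2, 3)
  P2 cannot run: need (6, 3, 3) vs free (4, 2, 3) (insufficient R3 and R1)
  P9 cannot run: need (4, 3, 2) vs free (4, 2, 3) (insufficient R1)
  P5 cannot run: need (1, 3, 1) vs free (4, 2, 3) (insufficient R1)
  P7 cannot run: need (6, 2, 5) vs free (4, 2, 3) (insufficient R3 and R0)
  P6 cannot run: need (4, 2, 5) vs free (4, 2, 3) (insufficient R0)
Post-grant, the permanently blocked set is P2, P9, P5, P7 and P6.


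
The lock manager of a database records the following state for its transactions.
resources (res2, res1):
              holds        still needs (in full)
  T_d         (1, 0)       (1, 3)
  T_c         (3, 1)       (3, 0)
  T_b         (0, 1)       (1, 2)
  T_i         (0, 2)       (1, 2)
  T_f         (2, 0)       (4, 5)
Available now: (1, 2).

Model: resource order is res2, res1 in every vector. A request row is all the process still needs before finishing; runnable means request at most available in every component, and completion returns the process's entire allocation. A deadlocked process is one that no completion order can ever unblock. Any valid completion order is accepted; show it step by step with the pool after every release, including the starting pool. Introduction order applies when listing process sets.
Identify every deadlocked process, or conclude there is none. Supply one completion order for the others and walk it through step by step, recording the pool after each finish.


Deadlocked: T_c and T_f.
Key observation: no order helps: past T_b, T_d, T_i, the free pool tops out at (2, 5), below what each blocked process needs in res2.
A valid finishing order for the others: T_b, T_d, T_i. Verifying each step:
  pool = (1, 2)
  T_b: need (1, 2) fits (1, 2); releases (0, 1), pool now (1, 3)
  T_d: need (1, 3) fits (1, 3); releases (1, 0), pool now (2, 3)
  T_i: need (1, 2) fits (2, 3); releases (0, 2), pool now (2, 5)
The blocked processes can never fit:
  blocked: T_c wants (3, 0), pool (2, 5) — not enough res2
  blocked: T_f wants (4, 5), pool (2, 5) — not enough res2


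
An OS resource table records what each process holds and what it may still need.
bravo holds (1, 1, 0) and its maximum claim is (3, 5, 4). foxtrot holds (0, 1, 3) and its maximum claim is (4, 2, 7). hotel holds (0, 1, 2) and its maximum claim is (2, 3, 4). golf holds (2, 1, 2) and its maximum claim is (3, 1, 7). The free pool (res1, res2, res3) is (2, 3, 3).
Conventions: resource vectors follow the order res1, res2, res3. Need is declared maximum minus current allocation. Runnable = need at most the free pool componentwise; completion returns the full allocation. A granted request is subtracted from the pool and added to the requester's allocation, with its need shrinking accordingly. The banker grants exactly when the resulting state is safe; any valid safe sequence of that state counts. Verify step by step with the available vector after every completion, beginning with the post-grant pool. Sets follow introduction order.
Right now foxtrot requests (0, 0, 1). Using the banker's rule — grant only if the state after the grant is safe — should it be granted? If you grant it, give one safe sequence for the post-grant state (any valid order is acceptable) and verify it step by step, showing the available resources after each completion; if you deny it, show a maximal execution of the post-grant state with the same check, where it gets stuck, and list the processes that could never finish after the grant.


DENY: after the grant no complete ordering would exist.
Key observation: after hotel, bravo the pool peaks at (3, 5, 4), and each blocked process is short somewhere: foxtrot on res1; golf on res3.
After a pretend grant, a maximal execution: hotel, bravo — then nothing else fits. Step-by-step check:
  pool = (2, 3, 2)
  hotel: need (2, 2, 2) fits (2, 3, 2); releases (0, 1, 2), pool now (2, 4, 4)
  bravo: need (2, 4, 4) fits (2, 4, 4); releases (1, 1, 0), pool now (3, 5, 4)
  foxtrot still needs (4, 1, 3) but only (3, 5, 4) is free — short on res1
  golf still needs (1, 0, 5) but only (3, 5, 4) is free — short on res3
Post-grant, the permanently blocked set is foxtrot and golf.


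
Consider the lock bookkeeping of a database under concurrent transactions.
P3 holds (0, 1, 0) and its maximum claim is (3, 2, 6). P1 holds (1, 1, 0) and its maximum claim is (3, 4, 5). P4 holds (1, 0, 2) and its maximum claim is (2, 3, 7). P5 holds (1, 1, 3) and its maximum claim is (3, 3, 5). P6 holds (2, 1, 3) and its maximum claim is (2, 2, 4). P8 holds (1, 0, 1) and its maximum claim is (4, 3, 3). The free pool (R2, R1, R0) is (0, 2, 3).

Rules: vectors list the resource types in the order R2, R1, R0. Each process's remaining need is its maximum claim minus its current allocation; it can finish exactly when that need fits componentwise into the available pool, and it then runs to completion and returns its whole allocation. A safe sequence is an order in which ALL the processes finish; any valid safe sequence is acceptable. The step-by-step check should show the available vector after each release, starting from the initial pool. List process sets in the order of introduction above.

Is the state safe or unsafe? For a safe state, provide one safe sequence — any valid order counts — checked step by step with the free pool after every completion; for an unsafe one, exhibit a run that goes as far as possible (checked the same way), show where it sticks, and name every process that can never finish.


The state is SAFE; one workable sequence: P6, P4, P3, P8, P1, P5.
Key observation: P4 marks the first exact bind of the order: its need (1, 3, 5) fits the free (2, 3, 6) with zero slack on a requested resource.
Check, step by step:
  pool = (0, 2, 3)
  P6 needs (0, 1, 1) <= (0, 2, 3) -> finishes; pool += (2, 1, 3) = (2, 3, 6)
  P4 needs (1, 3, 5) <= (2, 3, 6) -> finishes; pool += (1, 0, 2) = (3, 3, 8)
  P3 needs (3, 1, 6) <= (3, 3, 8) -> finishes; pool += (0, 1, 0) = (3, 4, 8)
  P8 needs (3, 3, 2) <= (3, 4, 8) -> finishes; pool += (1, 0, 1) = (4, 4, 9)
  P1 needs (2, 3, 5) <= (4, 4, 9) -> finishes; pool += (1, 1, 0) = (5, 5, 9)
  P5 needs (2, 2, 2) <= (5, 5, 9) -> finishes; pool += (1, 1, 3) = (6, 6, 12)
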